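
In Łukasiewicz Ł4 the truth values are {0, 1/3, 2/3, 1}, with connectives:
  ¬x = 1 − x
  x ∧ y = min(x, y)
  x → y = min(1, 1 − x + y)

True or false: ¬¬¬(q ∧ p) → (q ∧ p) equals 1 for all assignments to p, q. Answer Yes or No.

No

Counterexample: take p = 0, q = 0.
q ∧ p = 0 ∧ 0 = 0
¬(q ∧ p) = ¬0 = 1
¬¬(q ∧ p) = ¬1 = 0
¬¬¬(q ∧ p) = ¬0 = 1
q ∧ p = 0 ∧ 0 = 0
¬¬¬(q ∧ p) → (q ∧ p) = 1 → 0 = 0
This gives 0 ≠ 1.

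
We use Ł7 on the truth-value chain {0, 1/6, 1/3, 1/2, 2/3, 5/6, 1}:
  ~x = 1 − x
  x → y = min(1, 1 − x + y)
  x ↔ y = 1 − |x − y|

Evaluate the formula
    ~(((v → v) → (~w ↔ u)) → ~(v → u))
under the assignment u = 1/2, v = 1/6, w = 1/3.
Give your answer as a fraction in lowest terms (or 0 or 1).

5/6

v → v = 1/6 → 1/6 = 1
~w = ~1/3 = 2/3
~w ↔ u = 2/3 ↔ 1/2 = 5/6
(v → v) → (~w ↔ u) = 1 → 5/6 = 5/6
v → u = 1/6 → 1/2 = 1
~(v → u) = ~1 = 0
((v → v) → (~w ↔ u)) → ~(v → u) = 5/6 → 0 = 1/6
~(((v → v) → (~w ↔ u)) → ~(v → u)) = ~1/6 = 5/6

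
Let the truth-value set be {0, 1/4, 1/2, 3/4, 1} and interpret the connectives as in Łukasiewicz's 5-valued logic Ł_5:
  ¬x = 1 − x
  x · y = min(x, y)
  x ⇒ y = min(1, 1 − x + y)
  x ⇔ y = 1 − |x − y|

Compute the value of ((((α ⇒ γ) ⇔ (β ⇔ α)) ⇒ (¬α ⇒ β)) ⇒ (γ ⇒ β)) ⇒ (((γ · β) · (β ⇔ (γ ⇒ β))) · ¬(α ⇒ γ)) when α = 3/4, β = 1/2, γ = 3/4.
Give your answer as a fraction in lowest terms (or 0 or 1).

1/4

α ⇒ γ = 3/4 ⇒ 3/4 = 1
β ⇔ α = 1/2 ⇔ 3/4 = 3/4
(α ⇒ γ) ⇔ (β ⇔ α) = 1 ⇔ 3/4 = 3/4
¬α = ¬3/4 = 1/4
¬α ⇒ β = 1/4 ⇒ 1/2 = 1
((α ⇒ γ) ⇔ (β ⇔ α)) ⇒ (¬α ⇒ β) = 3/4 ⇒ 1 = 1
γ ⇒ β = 3/4 ⇒ 1/2 = 3/4
(((α ⇒ γ) ⇔ (β ⇔ α)) ⇒ (¬α ⇒ β)) ⇒ (γ ⇒ β) = 1 ⇒ 3/4 = 3/4
γ · β = 3/4 · 1/2 = 1/2
γ ⇒ β = 3/4 ⇒ 1/2 = 3/4
β ⇔ (γ ⇒ β) = 1/2 ⇔ 3/4 = 3/4
(γ · β) · (β ⇔ (γ ⇒ β)) = 1/2 · 3/4 = 1/2
α ⇒ γ = 3/4 ⇒ 3/4 = 1
¬(α ⇒ γ) = ¬1 = 0
((γ · β) · (β ⇔ (γ ⇒ β))) · ¬(α ⇒ γ) = 1/2 · 0 = 0
((((α ⇒ γ) ⇔ (β ⇔ α)) ⇒ (¬α ⇒ β)) ⇒ (γ ⇒ β)) ⇒ (((γ · β) · (β ⇔ (γ ⇒ β))) · ¬(α ⇒ γ)) = 3/4 ⇒ 0 = 1/4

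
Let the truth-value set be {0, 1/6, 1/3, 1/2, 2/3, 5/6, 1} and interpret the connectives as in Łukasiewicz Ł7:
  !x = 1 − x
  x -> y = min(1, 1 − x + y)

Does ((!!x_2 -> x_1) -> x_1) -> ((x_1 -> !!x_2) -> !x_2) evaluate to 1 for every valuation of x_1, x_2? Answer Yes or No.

Counterexample: take x_1 = 0, x_2 = 2/3.
!x_2 = !2/3 = 1/3
!!x_2 = !1/3 = 2/3
!!x_2 -> x_1 = 2/3 -> 0 = 1/3
(!!x_2 -> x_1) -> x_1 = 1/3 -> 0 = 2/3
!x_2 = !2/3 = 1/3
!!x_2 = !1/3 = 2/3
x_1 -> !!x_2 = 0 -> 2/3 = 1
!x_2 = !2/3 = 1/3
(x_1 -> !!x_2) -> !x_2 = 1 -> 1/3 = 1/3
((!!x_2 -> x_1) -> x_1) -> ((x_1 -> !!x_2) -> !x_2) = 2/3 -> 1/3 = 2/3
This gives 2/3 ≠ 1.

No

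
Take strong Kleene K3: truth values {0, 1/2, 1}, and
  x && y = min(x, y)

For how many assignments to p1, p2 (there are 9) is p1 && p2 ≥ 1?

p1 = 0, p2 = 0 ↦ 0  <
p1 = 0, p2 = 1/2 ↦ 0  <
p1 = 0, p2 = 1 ↦ 0  <
p1 = 1/2, p2 = 0 ↦ 0  <
p1 = 1/2, p2 = 1/2 ↦ 1/2  <
p1 = 1/2, p2 = 1 ↦ 1/2  <
p1 = 1, p2 = 0 ↦ 0  <
p1 = 1, p2 = 1/2 ↦ 1/2  <
p1 = 1, p2 = 1 ↦ 1  ≥
So 1 of the 9 assignments meets the threshold.

1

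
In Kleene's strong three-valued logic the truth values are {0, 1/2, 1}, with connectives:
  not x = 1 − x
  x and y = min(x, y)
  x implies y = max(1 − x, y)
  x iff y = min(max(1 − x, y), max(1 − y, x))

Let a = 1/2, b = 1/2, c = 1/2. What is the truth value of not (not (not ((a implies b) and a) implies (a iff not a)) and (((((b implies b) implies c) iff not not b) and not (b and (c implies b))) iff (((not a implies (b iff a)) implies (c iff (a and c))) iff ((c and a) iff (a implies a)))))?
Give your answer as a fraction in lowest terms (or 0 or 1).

a implies b = 1/2 implies 1/2 = 1/2
(a implies b) and a = 1/2 and 1/2 = 1/2
not ((a implies b) and a) = not 1/2 = 1/2
not a = not 1/2 = 1/2
a iff not a = 1/2 iff 1/2 = 1/2
not ((a implies b) and a) implies (a iff not a) = 1/2 implies 1/2 = 1/2
not (not ((a implies b) and a) implies (a iff not a)) = not 1/2 = 1/2
b implies b = 1/2 implies 1/2 = 1/2
(b implies b) implies c = 1/2 implies 1/2 = 1/2
not b = not 1/2 = 1/2
not not b = not 1/2 = 1/2
((b implies b) implies c) iff not not b = 1/2 iff 1/2 = 1/2
c implies b = 1/2 implies 1/2 = 1/2
b and (c implies b) = 1/2 and 1/2 = 1/2
not (b and (c implies b)) = not 1/2 = 1/2
(((b implies b) implies c) iff not not b) and not (b and (c implies b)) = 1/2 and 1/2 = 1/2
not a = not 1/2 = 1/2
b iff a = 1/2 iff 1/2 = 1/2
not a implies (b iff a) = 1/2 implies 1/2 = 1/2
a and c = 1/2 and 1/2 = 1/2
c iff (a and c) = 1/2 iff 1/2 = 1/2
(not a implies (b iff a)) implies (c iff (a and c)) = 1/2 implies 1/2 = 1/2
c and a = 1/2 and 1/2 = 1/2
a implies a = 1/2 implies 1/2 = 1/2
(c and a) iff (a implies a) = 1/2 iff 1/2 = 1/2
((not a implies (b iff a)) implies (c iff (a and c))) iff ((c and a) iff (a implies a)) = 1/2 iff 1/2 = 1/2
((((b implies b) implies c) iff not not b) and not (b and (c implies b))) iff (((not a implies (b iff a)) implies (c iff (a and c))) iff ((c and a) iff (a implies a))) = 1/2 iff 1/2 = 1/2
not (not ((a implies b) and a) implies (a iff not a)) and (((((b implies b) implies c) iff not not b) and not (b and (c implies b))) iff (((not a implies (b iff a)) implies (c iff (a and c))) iff ((c and a) iff (a implies a)))) = 1/2 and 1/2 = 1/2
not (not (not ((a implies b) and a) implies (a iff not a)) and (((((b implies b) implies c) iff not not b) and not (b and (c implies b))) iff (((not a implies (b iff a)) implies (c iff (a and c))) iff ((c and a) iff (a implies a))))) = not 1/2 = 1/2

1/2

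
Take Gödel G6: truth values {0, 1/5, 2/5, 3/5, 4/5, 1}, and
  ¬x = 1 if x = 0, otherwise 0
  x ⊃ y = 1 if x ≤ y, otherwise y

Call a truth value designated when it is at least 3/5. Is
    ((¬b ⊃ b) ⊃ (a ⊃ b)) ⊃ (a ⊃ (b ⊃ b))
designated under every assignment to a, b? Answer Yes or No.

Yes

At a = 1/5, b = 3/5, for instance:
¬b = ¬3/5 = 0
¬b ⊃ b = 0 ⊃ 3/5 = 1
a ⊃ b = 1/5 ⊃ 3/5 = 1
(¬b ⊃ b) ⊃ (a ⊃ b) = 1 ⊃ 1 = 1
b ⊃ b = 3/5 ⊃ 3/5 = 1
a ⊃ (b ⊃ b) = 1/5 ⊃ 1 = 1
((¬b ⊃ b) ⊃ (a ⊃ b)) ⊃ (a ⊃ (b ⊃ b)) = 1 ⊃ 1 = 1
and checking the remaining 35 assignments likewise gives ≥ 3/5 in every case.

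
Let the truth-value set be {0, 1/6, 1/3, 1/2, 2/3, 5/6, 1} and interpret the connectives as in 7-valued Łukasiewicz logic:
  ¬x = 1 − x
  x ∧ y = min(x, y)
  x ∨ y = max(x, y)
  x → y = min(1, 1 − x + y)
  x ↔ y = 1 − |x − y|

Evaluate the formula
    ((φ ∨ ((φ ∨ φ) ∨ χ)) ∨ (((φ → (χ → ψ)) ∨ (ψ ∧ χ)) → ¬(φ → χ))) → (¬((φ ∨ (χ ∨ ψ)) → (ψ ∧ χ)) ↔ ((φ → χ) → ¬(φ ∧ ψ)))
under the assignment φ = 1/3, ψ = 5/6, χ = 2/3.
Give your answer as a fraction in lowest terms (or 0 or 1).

φ ∨ φ = 1/3 ∨ 1/3 = 1/3
(φ ∨ φ) ∨ χ = 1/3 ∨ 2/3 = 2/3
φ ∨ ((φ ∨ φ) ∨ χ) = 1/3 ∨ 2/3 = 2/3
χ → ψ = 2/3 → 5/6 = 1
φ → (χ → ψ) = 1/3 → 1 = 1
ψ ∧ χ = 5/6 ∧ 2/3 = 2/3
(φ → (χ → ψ)) ∨ (ψ ∧ χ) = 1 ∨ 2/3 = 1
φ → χ = 1/3 → 2/3 = 1
¬(φ → χ) = ¬1 = 0
((φ → (χ → ψ)) ∨ (ψ ∧ χ)) → ¬(φ → χ) = 1 → 0 = 0
(φ ∨ ((φ ∨ φ) ∨ χ)) ∨ (((φ → (χ → ψ)) ∨ (ψ ∧ χ)) → ¬(φ → χ)) = 2/3 ∨ 0 = 2/3
χ ∨ ψ = 2/3 ∨ 5/6 = 5/6
φ ∨ (χ ∨ ψ) = 1/3 ∨ 5/6 = 5/6
ψ ∧ χ = 5/6 ∧ 2/3 = 2/3
(φ ∨ (χ ∨ ψ)) → (ψ ∧ χ) = 5/6 → 2/3 = 5/6
¬((φ ∨ (χ ∨ ψ)) → (ψ ∧ χ)) = ¬5/6 = 1/6
φ → χ = 1/3 → 2/3 = 1
φ ∧ ψ = 1/3 ∧ 5/6 = 1/3
¬(φ ∧ ψ) = ¬1/3 = 2/3
(φ → χ) → ¬(φ ∧ ψ) = 1 → 2/3 = 2/3
¬((φ ∨ (χ ∨ ψ)) → (ψ ∧ χ)) ↔ ((φ → χ) → ¬(φ ∧ ψ)) = 1/6 ↔ 2/3 = 1/2
((φ ∨ ((φ ∨ φ) ∨ χ)) ∨ (((φ → (χ → ψ)) ∨ (ψ ∧ χ)) → ¬(φ → χ))) → (¬((φ ∨ (χ ∨ ψ)) → (ψ ∧ χ)) ↔ ((φ → χ) → ¬(φ ∧ ψ))) = 2/3 → 1/2 = 5/6

5/6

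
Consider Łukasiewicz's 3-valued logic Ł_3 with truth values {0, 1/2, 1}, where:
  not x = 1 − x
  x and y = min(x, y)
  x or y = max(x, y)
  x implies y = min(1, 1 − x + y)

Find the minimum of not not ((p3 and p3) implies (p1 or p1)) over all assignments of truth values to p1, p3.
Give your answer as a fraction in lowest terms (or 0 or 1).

0

Take p1 = 0, p3 = 1:
p3 and p3 = 1 and 1 = 1
p1 or p1 = 0 or 0 = 0
(p3 and p3) implies (p1 or p1) = 1 implies 0 = 0
not ((p3 and p3) implies (p1 or p1)) = not 0 = 1
not not ((p3 and p3) implies (p1 or p1)) = not 1 = 0
No assignment yields a value below 0, so this is the minimum.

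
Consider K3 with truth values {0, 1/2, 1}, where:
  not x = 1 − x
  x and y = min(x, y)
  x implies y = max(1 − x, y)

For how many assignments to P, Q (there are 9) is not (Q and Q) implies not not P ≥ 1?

5

P = 0, Q = 0 ↦ 0  <
P = 0, Q = 1/2 ↦ 1/2  <
P = 0, Q = 1 ↦ 1  ≥
P = 1/2, Q = 0 ↦ 1/2  <
P = 1/2, Q = 1/2 ↦ 1/2  <
P = 1/2, Q = 1 ↦ 1  ≥
P = 1, Q = 0 ↦ 1  ≥
P = 1, Q = 1/2 ↦ 1  ≥
P = 1, Q = 1 ↦ 1  ≥
So 5 of the 9 assignments meet the threshold.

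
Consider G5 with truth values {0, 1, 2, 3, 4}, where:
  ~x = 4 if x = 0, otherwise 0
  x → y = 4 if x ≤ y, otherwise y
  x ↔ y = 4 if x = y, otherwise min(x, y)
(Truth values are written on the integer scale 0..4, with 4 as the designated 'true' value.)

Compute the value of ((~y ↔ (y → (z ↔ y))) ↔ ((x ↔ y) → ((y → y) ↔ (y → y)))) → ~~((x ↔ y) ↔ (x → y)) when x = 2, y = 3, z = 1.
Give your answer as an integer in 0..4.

4

~y = ~3 = 0
z ↔ y = 1 ↔ 3 = 1
y → (z ↔ y) = 3 → 1 = 1
~y ↔ (y → (z ↔ y)) = 0 ↔ 1 = 0
x ↔ y = 2 ↔ 3 = 2
y → y = 3 → 3 = 4
y → y = 3 → 3 = 4
(y → y) ↔ (y → y) = 4 ↔ 4 = 4
(x ↔ y) → ((y → y) ↔ (y → y)) = 2 → 4 = 4
(~y ↔ (y → (z ↔ y))) ↔ ((x ↔ y) → ((y → y) ↔ (y → y))) = 0 ↔ 4 = 0
x ↔ y = 2 ↔ 3 = 2
x → y = 2 → 3 = 4
(x ↔ y) ↔ (x → y) = 2 ↔ 4 = 2
~((x ↔ y) ↔ (x → y)) = ~2 = 0
~~((x ↔ y) ↔ (x → y)) = ~0 = 4
((~y ↔ (y → (z ↔ y))) ↔ ((x ↔ y) → ((y → y) ↔ (y → y)))) → ~~((x ↔ y) ↔ (x → y)) = 0 → 4 = 4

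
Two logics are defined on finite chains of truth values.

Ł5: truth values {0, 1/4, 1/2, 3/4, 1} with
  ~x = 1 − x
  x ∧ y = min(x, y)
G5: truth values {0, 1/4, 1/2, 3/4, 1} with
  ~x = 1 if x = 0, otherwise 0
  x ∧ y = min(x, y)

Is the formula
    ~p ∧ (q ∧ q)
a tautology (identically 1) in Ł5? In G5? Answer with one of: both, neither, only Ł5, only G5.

neither

In Ł5: at p = 0, q = 0 the value is 0 — not a tautology.
In G5: at p = 0, q = 0 the value is 0 — not a tautology.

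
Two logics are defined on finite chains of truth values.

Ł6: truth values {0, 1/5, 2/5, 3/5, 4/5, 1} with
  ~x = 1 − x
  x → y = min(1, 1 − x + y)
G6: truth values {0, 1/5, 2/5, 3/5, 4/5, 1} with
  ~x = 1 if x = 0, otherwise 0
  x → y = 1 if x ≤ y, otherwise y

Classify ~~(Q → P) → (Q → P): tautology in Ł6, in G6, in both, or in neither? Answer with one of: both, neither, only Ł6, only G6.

only Ł6

In Ł6: every assignment gives 1 — tautology.
In G6: at P = 1/5, Q = 2/5 the value is 1/5 — not a tautology.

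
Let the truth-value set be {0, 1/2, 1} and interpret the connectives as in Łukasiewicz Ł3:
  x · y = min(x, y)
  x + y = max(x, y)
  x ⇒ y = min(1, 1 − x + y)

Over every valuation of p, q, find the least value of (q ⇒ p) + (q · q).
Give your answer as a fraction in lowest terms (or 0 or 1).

1/2

Take p = 0, q = 1/2:
q ⇒ p = 1/2 ⇒ 0 = 1/2
q · q = 1/2 · 1/2 = 1/2
(q ⇒ p) + (q · q) = 1/2 + 1/2 = 1/2
No assignment yields a value below 1/2, so this is the minimum.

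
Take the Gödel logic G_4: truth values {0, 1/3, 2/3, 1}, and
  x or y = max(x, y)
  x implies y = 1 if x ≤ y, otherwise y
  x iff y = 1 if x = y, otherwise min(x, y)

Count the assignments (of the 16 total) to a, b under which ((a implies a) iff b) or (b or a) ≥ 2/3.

a = 0, b = 0 ↦ 0  <
a = 0, b = 1/3 ↦ 1/3  <
a = 0, b = 2/3 ↦ 2/3  ≥
a = 0, b = 1 ↦ 1  ≥
a = 1/3, b = 0 ↦ 1/3  <
a = 1/3, b = 1/3 ↦ 1/3  <
a = 1/3, b = 2/3 ↦ 2/3  ≥
a = 1/3, b = 1 ↦ 1  ≥
a = 2/3, b = 0 ↦ 2/3  ≥
a = 2/3, b = 1/3 ↦ 2/3  ≥
a = 2/3, b = 2/3 ↦ 2/3  ≥
a = 2/3, b = 1 ↦ 1  ≥
a = 1, b = 0 ↦ 1  ≥
a = 1, b = 1/3 ↦ 1  ≥
a = 1, b = 2/3 ↦ 1  ≥
a = 1, b = 1 ↦ 1  ≥
So 12 of the 16 assignments meet the threshold.

12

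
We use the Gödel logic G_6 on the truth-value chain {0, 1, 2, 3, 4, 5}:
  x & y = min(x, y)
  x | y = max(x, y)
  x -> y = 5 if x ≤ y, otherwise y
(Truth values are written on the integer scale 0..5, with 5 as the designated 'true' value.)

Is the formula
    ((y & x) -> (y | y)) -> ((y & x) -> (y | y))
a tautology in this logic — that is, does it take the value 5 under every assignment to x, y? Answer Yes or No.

Yes

At x = 0, y = 1, for instance:
y & x = 1 & 0 = 0
y | y = 1 | 1 = 1
(y & x) -> (y | y) = 0 -> 1 = 5
((y & x) -> (y | y)) -> ((y & x) -> (y | y)) = 5 -> 5 = 5
and checking the remaining 35 assignments likewise gives ≥ 5 in every case.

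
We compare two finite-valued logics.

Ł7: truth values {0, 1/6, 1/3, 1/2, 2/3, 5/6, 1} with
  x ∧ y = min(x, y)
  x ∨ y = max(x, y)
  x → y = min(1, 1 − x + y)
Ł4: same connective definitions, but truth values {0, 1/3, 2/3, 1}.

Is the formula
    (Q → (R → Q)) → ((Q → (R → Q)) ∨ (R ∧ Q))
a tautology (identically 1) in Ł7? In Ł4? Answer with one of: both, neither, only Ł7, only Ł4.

In Ł7: every assignment gives 1 — tautology.
In Ł4: every assignment gives 1 — tautology.

both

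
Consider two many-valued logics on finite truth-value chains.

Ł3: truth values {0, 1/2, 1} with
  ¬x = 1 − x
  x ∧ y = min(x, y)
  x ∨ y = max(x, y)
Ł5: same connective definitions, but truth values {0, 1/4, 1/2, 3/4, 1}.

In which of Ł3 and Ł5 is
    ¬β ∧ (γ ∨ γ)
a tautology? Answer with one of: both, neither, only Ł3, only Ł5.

neither

In Ł3: at β = 0, γ = 0 the value is 0 — not a tautology.
In Ł5: at β = 0, γ = 0 the value is 0 — not a tautology.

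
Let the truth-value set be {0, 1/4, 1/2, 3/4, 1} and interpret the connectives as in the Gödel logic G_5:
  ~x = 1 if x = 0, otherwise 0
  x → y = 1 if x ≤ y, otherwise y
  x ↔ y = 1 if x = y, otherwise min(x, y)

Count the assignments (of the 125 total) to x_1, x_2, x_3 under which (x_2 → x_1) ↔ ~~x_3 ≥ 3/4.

68

value 1: 64 assignments (counts)
value 3/4: 4 assignments (counts)
value 1/2: 8 assignments
value 1/4: 12 assignments
value 0: 37 assignments
So 68 of the 125 assignments meet the threshold.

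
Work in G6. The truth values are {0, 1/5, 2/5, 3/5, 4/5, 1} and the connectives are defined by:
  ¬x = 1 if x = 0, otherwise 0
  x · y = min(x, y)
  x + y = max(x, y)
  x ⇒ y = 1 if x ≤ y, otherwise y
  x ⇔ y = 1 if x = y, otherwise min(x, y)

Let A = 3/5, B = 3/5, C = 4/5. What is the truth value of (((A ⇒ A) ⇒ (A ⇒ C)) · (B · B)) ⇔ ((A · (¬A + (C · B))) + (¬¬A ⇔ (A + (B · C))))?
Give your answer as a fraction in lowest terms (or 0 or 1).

A ⇒ A = 3/5 ⇒ 3/5 = 1
A ⇒ C = 3/5 ⇒ 4/5 = 1
(A ⇒ A) ⇒ (A ⇒ C) = 1 ⇒ 1 = 1
B · B = 3/5 · 3/5 = 3/5
((A ⇒ A) ⇒ (A ⇒ C)) · (B · B) = 1 · 3/5 = 3/5
¬A = ¬3/5 = 0
C · B = 4/5 · 3/5 = 3/5
¬A + (C · B) = 0 + 3/5 = 3/5
A · (¬A + (C · B)) = 3/5 · 3/5 = 3/5
¬A = ¬3/5 = 0
¬¬A = ¬0 = 1
B · C = 3/5 · 4/5 = 3/5
A + (B · C) = 3/5 + 3/5 = 3/5
¬¬A ⇔ (A + (B · C)) = 1 ⇔ 3/5 = 3/5
(A · (¬A + (C · B))) + (¬¬A ⇔ (A + (B · C))) = 3/5 + 3/5 = 3/5
(((A ⇒ A) ⇒ (A ⇒ C)) · (B · B)) ⇔ ((A · (¬A + (C · B))) + (¬¬A ⇔ (A + (B · C)))) = 3/5 ⇔ 3/5 = 1

1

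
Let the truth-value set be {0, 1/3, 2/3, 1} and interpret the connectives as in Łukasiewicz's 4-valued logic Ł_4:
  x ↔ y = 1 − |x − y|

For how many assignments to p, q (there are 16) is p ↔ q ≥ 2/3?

10

p = 0, q = 0 ↦ 1  ≥
p = 0, q = 1/3 ↦ 2/3  ≥
p = 0, q = 2/3 ↦ 1/3  <
p = 0, q = 1 ↦ 0  <
p = 1/3, q = 0 ↦ 2/3  ≥
p = 1/3, q = 1/3 ↦ 1  ≥
p = 1/3, q = 2/3 ↦ 2/3  ≥
p = 1/3, q = 1 ↦ 1/3  <
p = 2/3, q = 0 ↦ 1/3  <
p = 2/3, q = 1/3 ↦ 2/3  ≥
p = 2/3, q = 2/3 ↦ 1  ≥
p = 2/3, q = 1 ↦ 2/3  ≥
p = 1, q = 0 ↦ 0  <
p = 1, q = 1/3 ↦ 1/3  <
p = 1, q = 2/3 ↦ 2/3  ≥
p = 1, q = 1 ↦ 1  ≥
So 10 of the 16 assignments meet the threshold.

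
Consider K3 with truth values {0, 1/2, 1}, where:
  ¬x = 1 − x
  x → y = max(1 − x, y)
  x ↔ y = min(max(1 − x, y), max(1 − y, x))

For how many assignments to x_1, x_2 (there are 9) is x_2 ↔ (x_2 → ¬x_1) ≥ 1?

x_1 = 0, x_2 = 0 ↦ 0  <
x_1 = 0, x_2 = 1/2 ↦ 1/2  <
x_1 = 0, x_2 = 1 ↦ 1  ≥
x_1 = 1/2, x_2 = 0 ↦ 0  <
x_1 = 1/2, x_2 = 1/2 ↦ 1/2  <
x_1 = 1/2, x_2 = 1 ↦ 1/2  <
x_1 = 1, x_2 = 0 ↦ 0  <
x_1 = 1, x_2 = 1/2 ↦ 1/2  <
x_1 = 1, x_2 = 1 ↦ 0  <
So 1 of the 9 assignments meets the threshold.

1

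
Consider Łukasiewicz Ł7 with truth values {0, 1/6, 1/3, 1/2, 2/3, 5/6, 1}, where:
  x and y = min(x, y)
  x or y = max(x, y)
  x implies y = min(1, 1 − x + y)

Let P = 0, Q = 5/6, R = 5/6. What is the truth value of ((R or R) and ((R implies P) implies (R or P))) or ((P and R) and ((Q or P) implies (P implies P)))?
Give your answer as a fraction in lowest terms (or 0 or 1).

R or R = 5/6 or 5/6 = 5/6
R implies P = 5/6 implies 0 = 1/6
R or P = 5/6 or 0 = 5/6
(R implies P) implies (R or P) = 1/6 implies 5/6 = 1
(R or R) and ((R implies P) implies (R or P)) = 5/6 and 1 = 5/6
P and R = 0 and 5/6 = 0
Q or P = 5/6 or 0 = 5/6
P implies P = 0 implies 0 = 1
(Q or P) implies (P implies P) = 5/6 implies 1 = 1
(P and R) and ((Q or P) implies (P implies P)) = 0 and 1 = 0
((R or R) and ((R implies P) implies (R or P))) or ((P and R) and ((Q or P) implies (P implies P))) = 5/6 or 0 = 5/6

5/6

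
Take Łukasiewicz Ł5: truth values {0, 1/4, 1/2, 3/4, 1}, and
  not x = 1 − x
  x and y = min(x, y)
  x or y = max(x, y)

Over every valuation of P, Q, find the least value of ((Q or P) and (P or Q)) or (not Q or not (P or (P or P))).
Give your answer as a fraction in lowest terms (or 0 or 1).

Take P = 1/2, Q = 1/2:
Q or P = 1/2 or 1/2 = 1/2
P or Q = 1/2 or 1/2 = 1/2
(Q or P) and (P or Q) = 1/2 and 1/2 = 1/2
not Q = not 1/2 = 1/2
P or P = 1/2 or 1/2 = 1/2
P or (P or P) = 1/2 or 1/2 = 1/2
not (P or (P or P)) = not 1/2 = 1/2
not Q or not (P or (P or P)) = 1/2 or 1/2 = 1/2
((Q or P) and (P or Q)) or (not Q or not (P or (P or P))) = 1/2 or 1/2 = 1/2
No assignment yields a value below 1/2, so this is the minimum.

1/2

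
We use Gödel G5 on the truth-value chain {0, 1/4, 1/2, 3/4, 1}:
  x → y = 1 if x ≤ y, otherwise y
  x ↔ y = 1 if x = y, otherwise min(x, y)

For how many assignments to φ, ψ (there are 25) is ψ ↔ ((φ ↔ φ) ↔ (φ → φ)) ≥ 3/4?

value 1: 5 assignments (counts)
value 3/4: 5 assignments (counts)
value 1/2: 5 assignments
value 1/4: 5 assignments
value 0: 5 assignments
So 10 of the 25 assignments meet the threshold.

10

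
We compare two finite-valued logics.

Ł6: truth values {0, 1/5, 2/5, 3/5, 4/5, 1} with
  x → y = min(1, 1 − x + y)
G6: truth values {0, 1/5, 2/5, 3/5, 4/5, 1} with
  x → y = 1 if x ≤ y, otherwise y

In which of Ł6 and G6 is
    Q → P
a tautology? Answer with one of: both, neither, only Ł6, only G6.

neither

In Ł6: at P = 0, Q = 1/5 the value is 4/5 — not a tautology.
In G6: at P = 0, Q = 1/5 the value is 0 — not a tautology.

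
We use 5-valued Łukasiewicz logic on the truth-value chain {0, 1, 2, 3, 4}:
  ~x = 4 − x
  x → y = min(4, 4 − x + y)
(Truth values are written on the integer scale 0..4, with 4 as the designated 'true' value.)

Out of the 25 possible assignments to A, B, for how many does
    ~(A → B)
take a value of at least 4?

1

value 4: 1 assignment (counts)
value 3: 2 assignments
value 2: 3 assignments
value 1: 4 assignments
value 0: 15 assignments
So 1 of the 25 assignments meets the threshold.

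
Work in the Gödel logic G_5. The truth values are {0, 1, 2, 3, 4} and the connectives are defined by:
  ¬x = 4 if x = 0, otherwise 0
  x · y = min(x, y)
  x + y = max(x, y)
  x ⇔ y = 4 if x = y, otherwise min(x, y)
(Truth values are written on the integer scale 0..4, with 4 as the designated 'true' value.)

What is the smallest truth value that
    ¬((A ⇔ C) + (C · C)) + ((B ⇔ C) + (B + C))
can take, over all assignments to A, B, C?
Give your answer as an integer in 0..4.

1

Take A = 0, B = 0, C = 1:
A ⇔ C = 0 ⇔ 1 = 0
C · C = 1 · 1 = 1
(A ⇔ C) + (C · C) = 0 + 1 = 1
¬((A ⇔ C) + (C · C)) = ¬1 = 0
B ⇔ C = 0 ⇔ 1 = 0
B + C = 0 + 1 = 1
(B ⇔ C) + (B + C) = 0 + 1 = 1
¬((A ⇔ C) + (C · C)) + ((B ⇔ C) + (B + C)) = 0 + 1 = 1
No assignment yields a value below 1, so this is the minimum.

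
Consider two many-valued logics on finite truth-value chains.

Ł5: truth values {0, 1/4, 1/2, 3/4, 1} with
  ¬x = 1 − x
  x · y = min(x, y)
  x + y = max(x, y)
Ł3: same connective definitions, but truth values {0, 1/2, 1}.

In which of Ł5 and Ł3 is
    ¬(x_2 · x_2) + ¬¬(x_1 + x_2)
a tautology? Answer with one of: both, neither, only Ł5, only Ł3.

In Ł5: at x_1 = 0, x_2 = 1/4 the value is 3/4 — not a tautology.
In Ł3: at x_1 = 0, x_2 = 1/2 the value is 1/2 — not a tautology.

neither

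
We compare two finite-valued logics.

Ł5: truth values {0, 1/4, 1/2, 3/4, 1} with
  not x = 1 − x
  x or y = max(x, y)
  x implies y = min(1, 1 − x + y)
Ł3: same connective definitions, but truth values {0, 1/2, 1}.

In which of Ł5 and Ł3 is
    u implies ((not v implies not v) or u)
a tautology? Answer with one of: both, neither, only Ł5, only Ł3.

In Ł5: every assignment gives 1 — tautology.
In Ł3: every assignment gives 1 — tautology.

both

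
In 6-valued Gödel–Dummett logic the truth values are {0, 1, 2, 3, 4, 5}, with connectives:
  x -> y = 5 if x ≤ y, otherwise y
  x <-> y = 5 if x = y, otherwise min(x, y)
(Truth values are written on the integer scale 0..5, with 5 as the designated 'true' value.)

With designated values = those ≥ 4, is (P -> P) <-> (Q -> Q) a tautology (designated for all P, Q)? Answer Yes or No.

At P = 1, Q = 0, for instance:
P -> P = 1 -> 1 = 5
Q -> Q = 0 -> 0 = 5
(P -> P) <-> (Q -> Q) = 5 <-> 5 = 5
and checking the remaining 35 assignments likewise gives ≥ 4 in every case.

Yes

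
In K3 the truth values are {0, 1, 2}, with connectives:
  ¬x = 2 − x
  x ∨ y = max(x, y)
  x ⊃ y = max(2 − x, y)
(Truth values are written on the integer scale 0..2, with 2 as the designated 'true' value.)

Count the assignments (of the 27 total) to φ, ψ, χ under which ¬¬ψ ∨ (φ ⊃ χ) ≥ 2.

value 2: 19 assignments (counts)
value 1: 7 assignments
value 0: 1 assignment
So 19 of the 27 assignments meet the threshold.

19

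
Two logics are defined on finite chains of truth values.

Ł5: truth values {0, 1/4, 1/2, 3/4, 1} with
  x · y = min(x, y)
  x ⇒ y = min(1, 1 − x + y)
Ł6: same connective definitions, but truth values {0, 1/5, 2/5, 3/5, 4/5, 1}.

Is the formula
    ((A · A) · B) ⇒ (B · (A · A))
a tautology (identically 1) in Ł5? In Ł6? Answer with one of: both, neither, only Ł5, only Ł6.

In Ł5: every assignment gives 1 — tautology.
In Ł6: every assignment gives 1 — tautology.

both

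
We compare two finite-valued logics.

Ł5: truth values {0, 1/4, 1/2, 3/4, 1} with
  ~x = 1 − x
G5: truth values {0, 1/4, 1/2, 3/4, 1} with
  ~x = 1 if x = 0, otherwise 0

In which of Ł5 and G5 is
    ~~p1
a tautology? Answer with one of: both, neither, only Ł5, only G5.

neither

In Ł5: at p1 = 0 the value is 0 — not a tautology.
In G5: at p1 = 0 the value is 0 — not a tautology.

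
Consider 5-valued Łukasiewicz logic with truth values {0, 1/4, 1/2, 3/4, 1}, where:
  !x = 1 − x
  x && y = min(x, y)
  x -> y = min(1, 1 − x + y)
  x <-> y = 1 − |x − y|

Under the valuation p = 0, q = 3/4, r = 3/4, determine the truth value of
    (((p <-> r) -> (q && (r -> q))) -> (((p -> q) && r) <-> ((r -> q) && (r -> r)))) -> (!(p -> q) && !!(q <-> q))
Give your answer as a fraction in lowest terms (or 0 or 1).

p <-> r = 0 <-> 3/4 = 1/4
r -> q = 3/4 -> 3/4 = 1
q && (r -> q) = 3/4 && 1 = 3/4
(p <-> r) -> (q && (r -> q)) = 1/4 -> 3/4 = 1
p -> q = 0 -> 3/4 = 1
(p -> q) && r = 1 && 3/4 = 3/4
r -> q = 3/4 -> 3/4 = 1
r -> r = 3/4 -> 3/4 = 1
(r -> q) && (r -> r) = 1 && 1 = 1
((p -> q) && r) <-> ((r -> q) && (r -> r)) = 3/4 <-> 1 = 3/4
((p <-> r) -> (q && (r -> q))) -> (((p -> q) && r) <-> ((r -> q) && (r -> r))) = 1 -> 3/4 = 3/4
p -> q = 0 -> 3/4 = 1
!(p -> q) = !1 = 0
q <-> q = 3/4 <-> 3/4 = 1
!(q <-> q) = !1 = 0
!!(q <-> q) = !0 = 1
!(p -> q) && !!(q <-> q) = 0 && 1 = 0
(((p <-> r) -> (q && (r -> q))) -> (((p -> q) && r) <-> ((r -> q) && (r -> r)))) -> (!(p -> q) && !!(q <-> q)) = 3/4 -> 0 = 1/4

1/4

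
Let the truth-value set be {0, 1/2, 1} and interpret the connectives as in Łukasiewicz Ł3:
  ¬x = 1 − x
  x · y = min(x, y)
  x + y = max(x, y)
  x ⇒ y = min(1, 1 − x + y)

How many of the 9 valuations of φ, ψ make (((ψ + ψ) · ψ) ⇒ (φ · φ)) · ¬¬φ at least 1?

3

φ = 0, ψ = 0 ↦ 0  <
φ = 0, ψ = 1/2 ↦ 0  <
φ = 0, ψ = 1 ↦ 0  <
φ = 1/2, ψ = 0 ↦ 1/2  <
φ = 1/2, ψ = 1/2 ↦ 1/2  <
φ = 1/2, ψ = 1 ↦ 1/2  <
φ = 1, ψ = 0 ↦ 1  ≥
φ = 1, ψ = 1/2 ↦ 1  ≥
φ = 1, ψ = 1 ↦ 1  ≥
So 3 of the 9 assignments meet the threshold.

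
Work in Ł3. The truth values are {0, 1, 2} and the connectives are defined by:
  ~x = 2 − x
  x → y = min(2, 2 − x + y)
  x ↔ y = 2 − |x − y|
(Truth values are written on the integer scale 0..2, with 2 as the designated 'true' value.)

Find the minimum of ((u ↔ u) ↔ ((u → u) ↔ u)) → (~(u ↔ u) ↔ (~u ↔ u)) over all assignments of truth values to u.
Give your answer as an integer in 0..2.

Take u = 1:
u ↔ u = 1 ↔ 1 = 2
u → u = 1 → 1 = 2
(u → u) ↔ u = 2 ↔ 1 = 1
(u ↔ u) ↔ ((u → u) ↔ u) = 2 ↔ 1 = 1
u ↔ u = 1 ↔ 1 = 2
~(u ↔ u) = ~2 = 0
~u = ~1 = 1
~u ↔ u = 1 ↔ 1 = 2
~(u ↔ u) ↔ (~u ↔ u) = 0 ↔ 2 = 0
((u ↔ u) ↔ ((u → u) ↔ u)) → (~(u ↔ u) ↔ (~u ↔ u)) = 1 → 0 = 1
No assignment yields a value below 1, so this is the minimum.

1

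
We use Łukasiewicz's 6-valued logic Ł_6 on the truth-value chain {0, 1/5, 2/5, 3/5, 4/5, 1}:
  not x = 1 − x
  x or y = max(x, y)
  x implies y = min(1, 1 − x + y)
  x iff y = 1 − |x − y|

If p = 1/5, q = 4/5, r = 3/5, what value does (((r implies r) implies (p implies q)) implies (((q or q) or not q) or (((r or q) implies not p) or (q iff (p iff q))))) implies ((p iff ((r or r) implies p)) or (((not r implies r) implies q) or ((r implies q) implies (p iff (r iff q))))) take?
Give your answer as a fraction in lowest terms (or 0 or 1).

r implies r = 3/5 implies 3/5 = 1
p implies q = 1/5 implies 4/5 = 1
(r implies r) implies (p implies q) = 1 implies 1 = 1
q or q = 4/5 or 4/5 = 4/5
not q = not 4/5 = 1/5
(q or q) or not q = 4/5 or 1/5 = 4/5
r or q = 3/5 or 4/5 = 4/5
not p = not 1/5 = 4/5
(r or q) implies not p = 4/5 implies 4/5 = 1
p iff q = 1/5 iff 4/5 = 2/5
q iff (p iff q) = 4/5 iff 2/5 = 3/5
((r or q) implies not p) or (q iff (p iff q)) = 1 or 3/5 = 1
((q or q) or not q) or (((r or q) implies not p) or (q iff (p iff q))) = 4/5 or 1 = 1
((r implies r) implies (p implies q)) implies (((q or q) or not q) or (((r or q) implies not p) or (q iff (p iff q)))) = 1 implies 1 = 1
r or r = 3/5 or 3/5 = 3/5
(r or r) implies p = 3/5 implies 1/5 = 3/5
p iff ((r or r) implies p) = 1/5 iff 3/5 = 3/5
not r = not 3/5 = 2/5
not r implies r = 2/5 implies 3/5 = 1
(not r implies r) implies q = 1 implies 4/5 = 4/5
r implies q = 3/5 implies 4/5 = 1
r iff q = 3/5 iff 4/5 = 4/5
p iff (r iff q) = 1/5 iff 4/5 = 2/5
(r implies q) implies (p iff (r iff q)) = 1 implies 2/5 = 2/5
((not r implies r) implies q) or ((r implies q) implies (p iff (r iff q))) = 4/5 or 2/5 = 4/5
(p iff ((r or r) implies p)) or (((not r implies r) implies q) or ((r implies q) implies (p iff (r iff q)))) = 3/5 or 4/5 = 4/5
(((r implies r) implies (p implies q)) implies (((q or q) or not q) or (((r or q) implies not p) or (q iff (p iff q))))) implies ((p iff ((r or r) implies p)) or (((not r implies r) implies q) or ((r implies q) implies (p iff (r iff q))))) = 1 implies 4/5 = 4/5

4/5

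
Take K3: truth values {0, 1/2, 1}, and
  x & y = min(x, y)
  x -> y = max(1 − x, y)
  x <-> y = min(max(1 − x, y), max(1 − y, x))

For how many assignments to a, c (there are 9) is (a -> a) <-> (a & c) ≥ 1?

1

a = 0, c = 0 ↦ 0  <
a = 0, c = 1/2 ↦ 0  <
a = 0, c = 1 ↦ 0  <
a = 1/2, c = 0 ↦ 1/2  <
a = 1/2, c = 1/2 ↦ 1/2  <
a = 1/2, c = 1 ↦ 1/2  <
a = 1, c = 0 ↦ 0  <
a = 1, c = 1/2 ↦ 1/2  <
a = 1, c = 1 ↦ 1  ≥
So 1 of the 9 assignments meets the threshold.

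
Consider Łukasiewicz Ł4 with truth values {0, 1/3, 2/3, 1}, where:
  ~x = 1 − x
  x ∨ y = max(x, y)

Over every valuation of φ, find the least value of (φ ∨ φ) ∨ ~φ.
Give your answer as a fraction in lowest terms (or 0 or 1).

2/3

Take φ = 1/3:
φ ∨ φ = 1/3 ∨ 1/3 = 1/3
~φ = ~1/3 = 2/3
(φ ∨ φ) ∨ ~φ = 1/3 ∨ 2/3 = 2/3
No assignment yields a value below 2/3, so this is the minimum.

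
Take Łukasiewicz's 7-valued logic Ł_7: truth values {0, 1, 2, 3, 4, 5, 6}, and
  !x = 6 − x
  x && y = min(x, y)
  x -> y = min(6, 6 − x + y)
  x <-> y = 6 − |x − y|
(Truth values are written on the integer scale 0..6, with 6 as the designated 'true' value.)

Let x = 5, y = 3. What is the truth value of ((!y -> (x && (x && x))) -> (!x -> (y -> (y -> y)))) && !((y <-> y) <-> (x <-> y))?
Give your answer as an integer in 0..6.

2

!y = !3 = 3
x && x = 5 && 5 = 5
x && (x && x) = 5 && 5 = 5
!y -> (x && (x && x)) = 3 -> 5 = 6
!x = !5 = 1
y -> y = 3 -> 3 = 6
y -> (y -> y) = 3 -> 6 = 6
!x -> (y -> (y -> y)) = 1 -> 6 = 6
(!y -> (x && (x && x))) -> (!x -> (y -> (y -> y))) = 6 -> 6 = 6
y <-> y = 3 <-> 3 = 6
x <-> y = 5 <-> 3 = 4
(y <-> y) <-> (x <-> y) = 6 <-> 4 = 4
!((y <-> y) <-> (x <-> y)) = !4 = 2
((!y -> (x && (x && x))) -> (!x -> (y -> (y -> y)))) && !((y <-> y) <-> (x <-> y)) = 6 && 2 = 2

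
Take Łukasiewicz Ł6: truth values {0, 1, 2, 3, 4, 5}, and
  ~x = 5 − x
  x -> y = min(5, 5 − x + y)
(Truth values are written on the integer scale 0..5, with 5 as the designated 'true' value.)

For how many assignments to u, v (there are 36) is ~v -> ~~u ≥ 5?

value 5: 21 assignments (counts)
value 4: 5 assignments
value 3: 4 assignments
value 2: 3 assignments
value 1: 2 assignments
value 0: 1 assignment
So 21 of the 36 assignments meet the threshold.

21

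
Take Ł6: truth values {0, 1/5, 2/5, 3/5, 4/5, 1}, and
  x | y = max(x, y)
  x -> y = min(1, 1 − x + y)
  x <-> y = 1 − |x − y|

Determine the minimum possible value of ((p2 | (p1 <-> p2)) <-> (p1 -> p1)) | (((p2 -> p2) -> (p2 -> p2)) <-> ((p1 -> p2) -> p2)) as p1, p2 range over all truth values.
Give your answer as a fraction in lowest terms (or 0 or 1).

3/5

Take p1 = 0, p2 = 2/5:
p1 <-> p2 = 0 <-> 2/5 = 3/5
p2 | (p1 <-> p2) = 2/5 | 3/5 = 3/5
p1 -> p1 = 0 -> 0 = 1
(p2 | (p1 <-> p2)) <-> (p1 -> p1) = 3/5 <-> 1 = 3/5
p2 -> p2 = 2/5 -> 2/5 = 1
p2 -> p2 = 2/5 -> 2/5 = 1
(p2 -> p2) -> (p2 -> p2) = 1 -> 1 = 1
p1 -> p2 = 0 -> 2/5 = 1
(p1 -> p2) -> p2 = 1 -> 2/5 = 2/5
((p2 -> p2) -> (p2 -> p2)) <-> ((p1 -> p2) -> p2) = 1 <-> 2/5 = 2/5
((p2 | (p1 <-> p2)) <-> (p1 -> p1)) | (((p2 -> p2) -> (p2 -> p2)) <-> ((p1 -> p2) -> p2)) = 3/5 | 2/5 = 3/5
No assignment yields a value below 3/5, so this is the minimum.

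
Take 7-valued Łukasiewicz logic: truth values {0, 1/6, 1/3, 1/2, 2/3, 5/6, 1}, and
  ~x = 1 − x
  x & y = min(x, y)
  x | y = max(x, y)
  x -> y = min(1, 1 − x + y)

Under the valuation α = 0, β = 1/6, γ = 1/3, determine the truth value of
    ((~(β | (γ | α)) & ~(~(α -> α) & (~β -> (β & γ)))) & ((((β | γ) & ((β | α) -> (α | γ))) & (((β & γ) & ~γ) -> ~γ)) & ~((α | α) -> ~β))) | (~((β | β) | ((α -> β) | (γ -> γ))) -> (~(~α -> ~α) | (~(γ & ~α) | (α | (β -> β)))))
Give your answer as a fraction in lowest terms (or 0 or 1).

1

γ | α = 1/3 | 0 = 1/3
β | (γ | α) = 1/6 | 1/3 = 1/3
~(β | (γ | α)) = ~1/3 = 2/3
α -> α = 0 -> 0 = 1
~(α -> α) = ~1 = 0
~β = ~1/6 = 5/6
β & γ = 1/6 & 1/3 = 1/6
~β -> (β & γ) = 5/6 -> 1/6 = 1/3
~(α -> α) & (~β -> (β & γ)) = 0 & 1/3 = 0
~(~(α -> α) & (~β -> (β & γ))) = ~0 = 1
~(β | (γ | α)) & ~(~(α -> α) & (~β -> (β & γ))) = 2/3 & 1 = 2/3
β | γ = 1/6 | 1/3 = 1/3
β | α = 1/6 | 0 = 1/6
α | γ = 0 | 1/3 = 1/3
(β | α) -> (α | γ) = 1/6 -> 1/3 = 1
(β | γ) & ((β | α) -> (α | γ)) = 1/3 & 1 = 1/3
β & γ = 1/6 & 1/3 = 1/6
~γ = ~1/3 = 2/3
(β & γ) & ~γ = 1/6 & 2/3 = 1/6
~γ = ~1/3 = 2/3
((β & γ) & ~γ) -> ~γ = 1/6 -> 2/3 = 1
((β | γ) & ((β | α) -> (α | γ))) & (((β & γ) & ~γ) -> ~γ) = 1/3 & 1 = 1/3
α | α = 0 | 0 = 0
~β = ~1/6 = 5/6
(α | α) -> ~β = 0 -> 5/6 = 1
~((α | α) -> ~β) = ~1 = 0
(((β | γ) & ((β | α) -> (α | γ))) & (((β & γ) & ~γ) -> ~γ)) & ~((α | α) -> ~β) = 1/3 & 0 = 0
(~(β | (γ | α)) & ~(~(α -> α) & (~β -> (β & γ)))) & ((((β | γ) & ((β | α) -> (α | γ))) & (((β & γ) & ~γ) -> ~γ)) & ~((α | α) -> ~β)) = 2/3 & 0 = 0
β | β = 1/6 | 1/6 = 1/6
α -> β = 0 -> 1/6 = 1
γ -> γ = 1/3 -> 1/3 = 1
(α -> β) | (γ -> γ) = 1 | 1 = 1
(β | β) | ((α -> β) | (γ -> γ)) = 1/6 | 1 = 1
~((β | β) | ((α -> β) | (γ -> γ))) = ~1 = 0
~α = ~0 = 1
~α = ~0 = 1
~α -> ~α = 1 -> 1 = 1
~(~α -> ~α) = ~1 = 0
~α = ~0 = 1
γ & ~α = 1/3 & 1 = 1/3
~(γ & ~α) = ~1/3 = 2/3
β -> β = 1/6 -> 1/6 = 1
α | (β -> β) = 0 | 1 = 1
~(γ & ~α) | (α | (β -> β)) = 2/3 | 1 = 1
~(~α -> ~α) | (~(γ & ~α) | (α | (β -> β))) = 0 | 1 = 1
~((β | β) | ((α -> β) | (γ -> γ))) -> (~(~α -> ~α) | (~(γ & ~α) | (α | (β -> β)))) = 0 -> 1 = 1
((~(β | (γ | α)) & ~(~(α -> α) & (~β -> (β & γ)))) & ((((β | γ) & ((β | α) -> (α | γ))) & (((β & γ) & ~γ) -> ~γ)) & ~((α | α) -> ~β))) | (~((β | β) | ((α -> β) | (γ -> γ))) -> (~(~α -> ~α) | (~(γ & ~α) | (α | (β -> β))))) = 0 | 1 = 1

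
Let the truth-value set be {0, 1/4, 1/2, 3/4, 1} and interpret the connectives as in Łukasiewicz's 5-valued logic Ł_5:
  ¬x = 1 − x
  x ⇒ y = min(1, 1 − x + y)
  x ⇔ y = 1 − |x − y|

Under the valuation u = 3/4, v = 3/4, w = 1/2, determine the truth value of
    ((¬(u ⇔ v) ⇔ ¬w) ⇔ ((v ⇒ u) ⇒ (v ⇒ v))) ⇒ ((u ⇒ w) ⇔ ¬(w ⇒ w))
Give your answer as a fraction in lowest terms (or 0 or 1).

3/4

u ⇔ v = 3/4 ⇔ 3/4 = 1
¬(u ⇔ v) = ¬1 = 0
¬w = ¬1/2 = 1/2
¬(u ⇔ v) ⇔ ¬w = 0 ⇔ 1/2 = 1/2
v ⇒ u = 3/4 ⇒ 3/4 = 1
v ⇒ v = 3/4 ⇒ 3/4 = 1
(v ⇒ u) ⇒ (v ⇒ v) = 1 ⇒ 1 = 1
(¬(u ⇔ v) ⇔ ¬w) ⇔ ((v ⇒ u) ⇒ (v ⇒ v)) = 1/2 ⇔ 1 = 1/2
u ⇒ w = 3/4 ⇒ 1/2 = 3/4
w ⇒ w = 1/2 ⇒ 1/2 = 1
¬(w ⇒ w) = ¬1 = 0
(u ⇒ w) ⇔ ¬(w ⇒ w) = 3/4 ⇔ 0 = 1/4
((¬(u ⇔ v) ⇔ ¬w) ⇔ ((v ⇒ u) ⇒ (v ⇒ v))) ⇒ ((u ⇒ w) ⇔ ¬(w ⇒ w)) = 1/2 ⇒ 1/4 = 3/4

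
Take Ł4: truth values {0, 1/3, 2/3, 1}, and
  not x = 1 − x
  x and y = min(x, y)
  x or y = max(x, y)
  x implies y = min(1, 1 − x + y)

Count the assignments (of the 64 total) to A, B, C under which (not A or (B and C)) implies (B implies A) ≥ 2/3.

value 1: 47 assignments (counts)
value 2/3: 8 assignments (counts)
value 1/3: 5 assignments
value 0: 4 assignments
So 55 of the 64 assignments meet the threshold.

55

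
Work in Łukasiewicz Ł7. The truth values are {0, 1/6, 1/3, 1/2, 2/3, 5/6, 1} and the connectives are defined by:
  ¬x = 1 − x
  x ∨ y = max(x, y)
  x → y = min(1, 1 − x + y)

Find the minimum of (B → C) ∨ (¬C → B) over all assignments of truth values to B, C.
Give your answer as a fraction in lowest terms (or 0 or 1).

1/2

Take B = 1/2, C = 0:
B → C = 1/2 → 0 = 1/2
¬C = ¬0 = 1
¬C → B = 1 → 1/2 = 1/2
(B → C) ∨ (¬C → B) = 1/2 ∨ 1/2 = 1/2
No assignment yields a value below 1/2, so this is the minimum.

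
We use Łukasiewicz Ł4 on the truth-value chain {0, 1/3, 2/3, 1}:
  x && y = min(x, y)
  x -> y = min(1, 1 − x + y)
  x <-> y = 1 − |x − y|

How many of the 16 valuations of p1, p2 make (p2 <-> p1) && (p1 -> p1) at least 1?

4

p1 = 0, p2 = 0 ↦ 1  ≥
p1 = 0, p2 = 1/3 ↦ 2/3  <
p1 = 0, p2 = 2/3 ↦ 1/3  <
p1 = 0, p2 = 1 ↦ 0  <
p1 = 1/3, p2 = 0 ↦ 2/3  <
p1 = 1/3, p2 = 1/3 ↦ 1  ≥
p1 = 1/3, p2 = 2/3 ↦ 2/3  <
p1 = 1/3, p2 = 1 ↦ 1/3  <
p1 = 2/3, p2 = 0 ↦ 1/3  <
p1 = 2/3, p2 = 1/3 ↦ 2/3  <
p1 = 2/3, p2 = 2/3 ↦ 1  ≥
p1 = 2/3, p2 = 1 ↦ 2/3  <
p1 = 1, p2 = 0 ↦ 0  <
p1 = 1, p2 = 1/3 ↦ 1/3  <
p1 = 1, p2 = 2/3 ↦ 2/3  <
p1 = 1, p2 = 1 ↦ 1  ≥
So 4 of the 16 assignments meet the threshold.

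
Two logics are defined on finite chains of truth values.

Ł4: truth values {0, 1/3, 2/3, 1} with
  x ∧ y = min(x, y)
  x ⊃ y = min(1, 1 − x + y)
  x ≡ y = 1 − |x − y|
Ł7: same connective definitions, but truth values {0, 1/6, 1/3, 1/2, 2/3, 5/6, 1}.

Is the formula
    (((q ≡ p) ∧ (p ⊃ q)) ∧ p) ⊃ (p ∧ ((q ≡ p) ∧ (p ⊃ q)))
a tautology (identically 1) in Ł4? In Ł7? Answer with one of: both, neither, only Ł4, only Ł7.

In Ł4: every assignment gives 1 — tautology.
In Ł7: every assignment gives 1 — tautology.

both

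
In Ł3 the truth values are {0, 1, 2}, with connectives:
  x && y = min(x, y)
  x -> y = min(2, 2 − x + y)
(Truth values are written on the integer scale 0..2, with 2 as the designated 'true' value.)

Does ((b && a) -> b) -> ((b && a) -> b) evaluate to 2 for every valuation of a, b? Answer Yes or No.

a = 0, b = 0 ↦ 2
a = 0, b = 1 ↦ 2
a = 0, b = 2 ↦ 2
a = 1, b = 0 ↦ 2
a = 1, b = 1 ↦ 2
a = 1, b = 2 ↦ 2
a = 2, b = 0 ↦ 2
a = 2, b = 1 ↦ 2
a = 2, b = 2 ↦ 2
Every assignment gives a value ≥ 2.

Yes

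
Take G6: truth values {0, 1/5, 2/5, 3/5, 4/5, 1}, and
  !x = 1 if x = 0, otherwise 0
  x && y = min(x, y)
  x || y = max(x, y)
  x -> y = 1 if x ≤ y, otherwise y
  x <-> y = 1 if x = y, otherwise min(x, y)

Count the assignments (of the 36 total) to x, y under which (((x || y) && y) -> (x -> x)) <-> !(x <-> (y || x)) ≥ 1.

value 1: 5 assignments (counts)
value 0: 31 assignments
So 5 of the 36 assignments meet the threshold.

5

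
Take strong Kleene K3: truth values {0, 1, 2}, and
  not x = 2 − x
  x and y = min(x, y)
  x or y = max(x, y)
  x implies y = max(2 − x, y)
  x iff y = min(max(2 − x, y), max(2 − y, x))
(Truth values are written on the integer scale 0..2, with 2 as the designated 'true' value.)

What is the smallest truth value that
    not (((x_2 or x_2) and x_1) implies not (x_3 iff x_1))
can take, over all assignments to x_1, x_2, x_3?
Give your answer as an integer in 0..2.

Take x_1 = 0, x_2 = 0, x_3 = 0:
x_2 or x_2 = 0 or 0 = 0
(x_2 or x_2) and x_1 = 0 and 0 = 0
x_3 iff x_1 = 0 iff 0 = 2
not (x_3 iff x_1) = not 2 = 0
((x_2 or x_2) and x_1) implies not (x_3 iff x_1) = 0 implies 0 = 2
not (((x_2 or x_2) and x_1) implies not (x_3 iff x_1)) = not 2 = 0
No assignment yields a value below 0, so this is the minimum.

0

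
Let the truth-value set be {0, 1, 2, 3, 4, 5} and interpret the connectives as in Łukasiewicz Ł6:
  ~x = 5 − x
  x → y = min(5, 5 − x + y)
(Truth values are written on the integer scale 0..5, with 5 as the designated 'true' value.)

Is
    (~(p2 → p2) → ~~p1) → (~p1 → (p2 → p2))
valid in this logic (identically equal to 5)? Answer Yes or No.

At p1 = 3, p2 = 2, for instance:
p2 → p2 = 2 → 2 = 5
~(p2 → p2) = ~5 = 0
~p1 = ~3 = 2
~~p1 = ~2 = 3
~(p2 → p2) → ~~p1 = 0 → 3 = 5
~p1 → (p2 → p2) = 2 → 5 = 5
(~(p2 → p2) → ~~p1) → (~p1 → (p2 → p2)) = 5 → 5 = 5
and checking the remaining 35 assignments likewise gives ≥ 5 in every case.

Yes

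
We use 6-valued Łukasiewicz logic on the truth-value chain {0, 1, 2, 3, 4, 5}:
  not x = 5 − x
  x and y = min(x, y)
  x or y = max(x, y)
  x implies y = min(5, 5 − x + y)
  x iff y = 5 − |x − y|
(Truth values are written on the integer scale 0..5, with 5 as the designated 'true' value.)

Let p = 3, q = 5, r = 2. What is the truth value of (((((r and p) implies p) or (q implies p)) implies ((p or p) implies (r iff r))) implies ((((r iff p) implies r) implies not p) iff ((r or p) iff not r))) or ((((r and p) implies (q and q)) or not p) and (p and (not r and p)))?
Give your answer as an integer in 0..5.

4

r and p = 2 and 3 = 2
(r and p) implies p = 2 implies 3 = 5
q implies p = 5 implies 3 = 3
((r and p) implies p) or (q implies p) = 5 or 3 = 5
p or p = 3 or 3 = 3
r iff r = 2 iff 2 = 5
(p or p) implies (r iff r) = 3 implies 5 = 5
(((r and p) implies p) or (q implies p)) implies ((p or p) implies (r iff r)) = 5 implies 5 = 5
r iff p = 2 iff 3 = 4
(r iff p) implies r = 4 implies 2 = 3
not p = not 3 = 2
((r iff p) implies r) implies not p = 3 implies 2 = 4
r or p = 2 or 3 = 3
not r = not 2 = 3
(r or p) iff not r = 3 iff 3 = 5
(((r iff p) implies r) implies not p) iff ((r or p) iff not r) = 4 iff 5 = 4
((((r and p) implies p) or (q implies p)) implies ((p or p) implies (r iff r))) implies ((((r iff p) implies r) implies not p) iff ((r or p) iff not r)) = 5 implies 4 = 4
r and p = 2 and 3 = 2
q and q = 5 and 5 = 5
(r and p) implies (q and q) = 2 implies 5 = 5
not p = not 3 = 2
((r and p) implies (q and q)) or not p = 5 or 2 = 5
not r = not 2 = 3
not r and p = 3 and 3 = 3
p and (not r and p) = 3 and 3 = 3
(((r and p) implies (q and q)) or not p) and (p and (not r and p)) = 5 and 3 = 3
(((((r and p) implies p) or (q implies p)) implies ((p or p) implies (r iff r))) implies ((((r iff p) implies r) implies not p) iff ((r or p) iff not r))) or ((((r and p) implies (q and q)) or not p) and (p and (not r and p))) = 4 or 3 = 4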